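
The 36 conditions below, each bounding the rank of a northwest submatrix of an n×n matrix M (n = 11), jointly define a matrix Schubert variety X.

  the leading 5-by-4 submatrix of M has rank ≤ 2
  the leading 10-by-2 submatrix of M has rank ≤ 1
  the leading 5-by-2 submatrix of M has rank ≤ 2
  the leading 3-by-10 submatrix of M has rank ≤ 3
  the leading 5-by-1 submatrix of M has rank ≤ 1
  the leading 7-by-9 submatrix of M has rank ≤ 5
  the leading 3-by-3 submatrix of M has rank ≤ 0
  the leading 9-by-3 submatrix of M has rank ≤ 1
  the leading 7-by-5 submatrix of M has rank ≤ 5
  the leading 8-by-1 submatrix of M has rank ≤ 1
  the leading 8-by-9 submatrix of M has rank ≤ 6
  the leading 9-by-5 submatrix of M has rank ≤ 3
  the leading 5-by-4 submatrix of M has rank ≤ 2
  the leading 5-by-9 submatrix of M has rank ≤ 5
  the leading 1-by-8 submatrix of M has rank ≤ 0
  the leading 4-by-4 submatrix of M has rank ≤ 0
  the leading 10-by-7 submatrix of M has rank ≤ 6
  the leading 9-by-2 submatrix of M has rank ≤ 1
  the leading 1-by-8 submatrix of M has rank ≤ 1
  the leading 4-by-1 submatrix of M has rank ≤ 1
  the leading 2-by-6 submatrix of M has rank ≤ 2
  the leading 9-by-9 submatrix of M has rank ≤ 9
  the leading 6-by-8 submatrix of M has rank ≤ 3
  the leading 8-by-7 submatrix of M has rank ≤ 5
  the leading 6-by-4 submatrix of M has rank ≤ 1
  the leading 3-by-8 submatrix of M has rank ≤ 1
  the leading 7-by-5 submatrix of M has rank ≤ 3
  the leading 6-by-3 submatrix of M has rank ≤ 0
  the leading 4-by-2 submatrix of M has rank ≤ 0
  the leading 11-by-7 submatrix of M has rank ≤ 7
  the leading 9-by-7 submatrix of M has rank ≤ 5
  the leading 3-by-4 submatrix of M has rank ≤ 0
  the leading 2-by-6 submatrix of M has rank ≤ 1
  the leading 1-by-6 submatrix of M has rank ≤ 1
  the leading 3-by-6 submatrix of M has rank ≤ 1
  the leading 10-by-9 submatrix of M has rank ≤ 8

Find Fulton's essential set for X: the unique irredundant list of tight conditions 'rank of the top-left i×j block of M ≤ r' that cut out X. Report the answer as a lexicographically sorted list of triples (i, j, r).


Computing R[i][j] = min implied NW-rank bound (n=11, 36 conditions):

  0 0 0 0 0 0 0 0 1 1 1
  0 0 0 0 1 1 1 1 2 2 2
  0 0 0 0 1 1 1 1 2 3 3
  0 0 0 0 1 2 2 2 3 4 4
  0 0 0 1 2 3 3 3 4 5 5
  0 0 0 1 2 3 3 3 4 5 6
  1 1 1 2 3 4 4 4 5 6 7
  1 1 1 2 3 4 5 5 6 7 8
  1 1 1 2 3 4 5 6 7 8 9
  1 1 2 3 4 5 6 7 8 9 10
  1 2 3 4 5 6 7 8 9 10 11

so w = (9, 5, 10, 6, 4, 11, 1, 7, 8, 3, 2).

Fulton essential set (7 of the 36 Rothe cells):

[(1, 8, 0), (3, 8, 1), (4, 4, 0), (6, 3, 0), (6, 8, 3), (9, 3, 1), (10, 2, 1)]


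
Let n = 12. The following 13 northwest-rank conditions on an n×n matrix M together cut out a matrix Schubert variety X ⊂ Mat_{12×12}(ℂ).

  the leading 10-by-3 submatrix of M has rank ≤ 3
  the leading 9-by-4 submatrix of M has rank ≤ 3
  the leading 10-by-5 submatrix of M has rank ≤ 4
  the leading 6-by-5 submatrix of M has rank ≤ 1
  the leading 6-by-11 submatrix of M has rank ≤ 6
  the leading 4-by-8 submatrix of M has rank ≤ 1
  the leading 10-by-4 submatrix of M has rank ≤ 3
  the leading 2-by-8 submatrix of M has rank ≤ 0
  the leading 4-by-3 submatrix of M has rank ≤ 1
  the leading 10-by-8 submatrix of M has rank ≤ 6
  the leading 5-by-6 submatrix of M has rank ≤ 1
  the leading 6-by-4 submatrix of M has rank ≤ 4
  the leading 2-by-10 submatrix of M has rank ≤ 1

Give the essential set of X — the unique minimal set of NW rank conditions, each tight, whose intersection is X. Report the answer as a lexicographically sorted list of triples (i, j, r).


Propagating the 13 rank bounds to every northwest block:

  R[1]: 0  0  0  0  0  0  0  0  1  1  1  1
  R[2]: 0  0  0  0  0  0  0  0  1  1  2  2
  R[3]: 1  1  1  1  1  1  1  1  2  2  3  3
  R[4]: 1  1  1  1  1  1  1  1  2  3  4  4
  R[5]: 1  1  1  1  1  1  2  2  3  4  5  5
  R[6]: 1  1  1  1  1  2  3  3  4  5  6  6
  R[7]: 1  2  2  2  2  3  4  4  5  6  7  7
  R[8]: 1  2  3  3  3  4  5  5  6  7  8  8
  R[9]: 1  2  3  3  4  5  6  6  7  8  9  9
  R[10]: 1  2  3  3  4  5  6  6  7  8  9  10
  R[11]: 1  2  3  4  5  6  7  7  8  9  10  11
  R[12]: 1  2  3  4  5  6  7  8  9  10  11  12

hence w(1..12) = (9, 11, 1, 10, 7, 6, 2, 3, 5, 12, 4, 8).

D(w) has 36 cells with 7 SE-corners; essential set:

[(2, 8, 0), (2, 10, 1), (4, 8, 1), (5, 6, 1), (6, 5, 1), (10, 4, 3), (10, 8, 6)]


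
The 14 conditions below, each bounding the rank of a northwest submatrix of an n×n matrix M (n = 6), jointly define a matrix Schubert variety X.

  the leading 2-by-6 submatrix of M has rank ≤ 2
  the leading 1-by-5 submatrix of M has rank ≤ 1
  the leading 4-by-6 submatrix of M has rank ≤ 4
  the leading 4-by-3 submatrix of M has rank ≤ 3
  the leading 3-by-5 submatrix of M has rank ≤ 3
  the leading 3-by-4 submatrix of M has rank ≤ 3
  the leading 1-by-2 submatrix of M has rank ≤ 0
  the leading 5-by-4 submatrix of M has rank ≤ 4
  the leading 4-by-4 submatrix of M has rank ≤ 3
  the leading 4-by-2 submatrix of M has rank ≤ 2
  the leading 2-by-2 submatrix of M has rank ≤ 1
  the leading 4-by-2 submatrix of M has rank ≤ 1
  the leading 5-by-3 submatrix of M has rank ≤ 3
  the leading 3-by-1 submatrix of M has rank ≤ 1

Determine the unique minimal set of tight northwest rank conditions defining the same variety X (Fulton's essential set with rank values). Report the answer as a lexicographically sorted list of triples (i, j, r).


Rank table r_w(6×6) implied by the 14 constraints:

  0 0 1 1 1 1
  1 1 2 2 2 2
  1 1 2 3 3 3
  1 1 2 3 4 4
  1 2 3 4 5 5
  1 2 3 4 5 6

so w = (3, 1, 4, 5, 2, 6).

|D(w)|=4, |Ess(w)|=2:

[(1, 2, 0), (4, 2, 1)]


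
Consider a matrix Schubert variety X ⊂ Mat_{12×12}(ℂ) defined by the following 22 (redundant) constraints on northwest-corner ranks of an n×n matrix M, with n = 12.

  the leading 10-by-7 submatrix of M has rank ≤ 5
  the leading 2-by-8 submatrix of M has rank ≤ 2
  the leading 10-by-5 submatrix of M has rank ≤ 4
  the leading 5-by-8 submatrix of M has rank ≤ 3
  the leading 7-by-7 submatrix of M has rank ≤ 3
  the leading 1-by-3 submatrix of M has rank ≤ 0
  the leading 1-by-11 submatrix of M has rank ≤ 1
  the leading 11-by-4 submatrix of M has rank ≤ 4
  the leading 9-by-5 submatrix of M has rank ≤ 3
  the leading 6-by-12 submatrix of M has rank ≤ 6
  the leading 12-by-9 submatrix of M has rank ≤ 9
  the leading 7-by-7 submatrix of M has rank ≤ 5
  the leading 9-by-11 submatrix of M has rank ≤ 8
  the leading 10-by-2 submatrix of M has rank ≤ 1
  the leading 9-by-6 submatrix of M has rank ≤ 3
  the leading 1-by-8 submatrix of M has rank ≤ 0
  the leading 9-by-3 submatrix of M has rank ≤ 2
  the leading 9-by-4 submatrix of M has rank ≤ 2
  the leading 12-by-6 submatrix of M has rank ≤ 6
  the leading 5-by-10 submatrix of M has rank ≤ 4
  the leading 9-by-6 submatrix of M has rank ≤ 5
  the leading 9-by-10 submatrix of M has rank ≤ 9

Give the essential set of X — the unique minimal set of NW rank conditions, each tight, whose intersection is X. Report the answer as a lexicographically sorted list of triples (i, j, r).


Recovering R(i,j) via the rank-extension bound from the 22 conditions:

  0  0  0  0  0  0  0  0  1  1  1  1
  1  1  1  1  1  1  1  1  2  2  2  2
  1  1  2  2  2  2  2  2  3  3  3  3
  1  1  2  2  3  3  3  3  4  4  4  4
  1  1  2  2  3  3  3  3  4  4  5  5
  1  1  2  2  3  3  3  4  5  5  6  6
  1  1  2  2  3  3  3  4  5  6  7  7
  1  1  2  2  3  3  4  5  6  7  8  8
  1  1  2  2  3  3  4  5  6  7  8  9
  1  1  2  3  4  4  5  6  7  8  9  10
  1  2  3  4  5  5  6  7  8  9  10  11
  1  2  3  4  5  6  7  8  9  10  11  12

second differences of R give the permutation w = (9, 1, 3, 5, 11, 8, 10, 7, 12, 4, 2, 6).

ℓ(w)=32; the 7 essential cells (i,j,r):

[(1, 8, 0), (5, 8, 3), (5, 10, 4), (7, 7, 3), (9, 4, 2), (9, 6, 3), (10, 2, 1)]


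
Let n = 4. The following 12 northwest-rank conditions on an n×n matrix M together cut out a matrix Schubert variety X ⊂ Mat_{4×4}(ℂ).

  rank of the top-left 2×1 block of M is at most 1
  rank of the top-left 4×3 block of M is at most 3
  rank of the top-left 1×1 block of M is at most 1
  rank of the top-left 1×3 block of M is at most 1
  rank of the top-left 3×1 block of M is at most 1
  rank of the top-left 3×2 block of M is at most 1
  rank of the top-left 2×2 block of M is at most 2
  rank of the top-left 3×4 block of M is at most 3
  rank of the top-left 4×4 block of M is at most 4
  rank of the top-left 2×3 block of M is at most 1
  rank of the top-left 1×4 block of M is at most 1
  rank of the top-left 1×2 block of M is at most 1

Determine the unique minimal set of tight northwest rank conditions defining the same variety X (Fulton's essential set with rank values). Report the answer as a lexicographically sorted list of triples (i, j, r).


Propagating the 12 rank bounds to every northwest block:

  i=1: 1  1  1  1
  i=2: 1  1  1  2
  i=3: 1  1  2  3
  i=4: 1  2  3  4

reading off 1-entries of Δ²R: w = (1, 4, 3, 2).

Fulton essential set (2 of the 3 Rothe cells):

[(2, 3, 1), (3, 2, 1)]


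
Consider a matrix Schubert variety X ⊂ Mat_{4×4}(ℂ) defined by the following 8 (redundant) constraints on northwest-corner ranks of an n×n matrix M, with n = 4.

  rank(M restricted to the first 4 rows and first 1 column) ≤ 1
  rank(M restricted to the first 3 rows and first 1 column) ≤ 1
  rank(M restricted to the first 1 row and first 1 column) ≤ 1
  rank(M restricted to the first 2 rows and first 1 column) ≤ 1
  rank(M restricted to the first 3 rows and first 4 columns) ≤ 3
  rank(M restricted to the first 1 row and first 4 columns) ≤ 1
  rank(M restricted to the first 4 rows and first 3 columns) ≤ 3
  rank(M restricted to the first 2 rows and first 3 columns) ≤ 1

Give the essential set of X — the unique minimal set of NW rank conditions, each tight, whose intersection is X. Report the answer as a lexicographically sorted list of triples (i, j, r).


Computing R[i][j] = min implied NW-rank bound (n=4, 8 conditions):

  i=1: 1, 1, 1, 1
  i=2: 1, 1, 1, 2
  i=3: 1, 2, 2, 3
  i=4: 1, 2, 3, 4

hence w(1..4) = (1, 4, 2, 3).

Rothe diagram D(w) (2 cells), 1 SE-corner (essential condition):

[(2, 3, 1)]


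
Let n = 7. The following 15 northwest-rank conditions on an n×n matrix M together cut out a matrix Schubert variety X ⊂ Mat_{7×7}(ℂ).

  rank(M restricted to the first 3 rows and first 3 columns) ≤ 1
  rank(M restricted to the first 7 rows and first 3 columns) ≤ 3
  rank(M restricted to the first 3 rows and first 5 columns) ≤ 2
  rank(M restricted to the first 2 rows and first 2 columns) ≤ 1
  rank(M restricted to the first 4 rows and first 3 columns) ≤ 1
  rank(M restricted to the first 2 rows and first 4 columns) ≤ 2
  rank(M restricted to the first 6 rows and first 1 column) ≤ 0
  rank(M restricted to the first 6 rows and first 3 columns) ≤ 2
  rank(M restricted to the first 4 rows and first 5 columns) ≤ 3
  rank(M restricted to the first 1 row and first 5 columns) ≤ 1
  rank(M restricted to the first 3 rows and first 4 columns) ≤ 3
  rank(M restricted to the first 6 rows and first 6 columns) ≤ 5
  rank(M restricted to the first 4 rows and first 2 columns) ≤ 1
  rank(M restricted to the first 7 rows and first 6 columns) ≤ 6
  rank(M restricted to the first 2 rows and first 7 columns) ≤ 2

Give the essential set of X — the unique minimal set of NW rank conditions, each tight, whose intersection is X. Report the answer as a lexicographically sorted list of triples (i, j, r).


Rank table r_w(7×7) implied by the 15 constraints:

  i=1: 0  1  1  1  1  1  1
  i=2: 0  1  1  2  2  2  2
  i=3: 0  1  1  2  2  3  3
  i=4: 0  1  1  2  3  4  4
  i=5: 0  1  2  3  4  5  5
  i=6: 0  1  2  3  4  5  6
  i=7: 1  2  3  4  5  6  7

second differences of R give the permutation w = (2, 4, 6, 5, 3, 7, 1).

|D(w)|=10, |Ess(w)|=3:

[(3, 5, 2), (4, 3, 1), (6, 1, 0)]


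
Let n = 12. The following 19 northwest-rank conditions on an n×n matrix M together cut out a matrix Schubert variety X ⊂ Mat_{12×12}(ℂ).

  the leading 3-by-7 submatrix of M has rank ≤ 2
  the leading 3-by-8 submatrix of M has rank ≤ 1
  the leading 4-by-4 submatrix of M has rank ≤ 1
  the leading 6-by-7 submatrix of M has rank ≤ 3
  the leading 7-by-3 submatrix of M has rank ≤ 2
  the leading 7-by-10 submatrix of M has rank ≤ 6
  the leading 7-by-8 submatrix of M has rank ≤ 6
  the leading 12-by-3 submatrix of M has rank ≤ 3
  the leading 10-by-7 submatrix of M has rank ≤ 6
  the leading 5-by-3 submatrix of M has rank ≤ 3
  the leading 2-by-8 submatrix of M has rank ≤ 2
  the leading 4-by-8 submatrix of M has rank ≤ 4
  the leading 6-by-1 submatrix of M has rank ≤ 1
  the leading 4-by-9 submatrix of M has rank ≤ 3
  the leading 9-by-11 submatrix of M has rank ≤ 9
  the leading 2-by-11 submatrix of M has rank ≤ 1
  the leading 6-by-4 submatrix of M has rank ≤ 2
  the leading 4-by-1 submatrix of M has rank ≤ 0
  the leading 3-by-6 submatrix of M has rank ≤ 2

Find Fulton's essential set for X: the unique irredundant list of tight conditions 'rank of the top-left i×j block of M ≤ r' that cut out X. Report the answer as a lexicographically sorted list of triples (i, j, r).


Reconstructing r_w from the 19 given conditions:

  R[1]: 0  1  1  1  1  1  1  1  1  1  1  1
  R[2]: 0  1  1  1  1  1  1  1  1  1  1  2
  R[3]: 0  1  1  1  1  1  1  1  2  2  2  3
  R[4]: 0  1  1  1  2  2  2  2  3  3  3  4
  R[5]: 1  2  2  2  3  3  3  3  4  4  4  5
  R[6]: 1  2  2  2  3  3  3  4  5  5  5  6
  R[7]: 1  2  2  3  4  4  4  5  6  6  6  7
  R[8]: 1  2  3  4  5  5  5  6  7  7  7  8
  R[9]: 1  2  3  4  5  6  6  7  8  8  8  9
  R[10]: 1  2  3  4  5  6  6  7  8  9  9  10
  R[11]: 1  2  3  4  5  6  7  8  9  10  10  11
  R[12]: 1  2  3  4  5  6  7  8  9  10  11  12

reading off 1-entries of Δ²R: w = (2, 12, 9, 5, 1, 8, 4, 3, 6, 10, 7, 11).

ℓ(w)=27; the 8 essential cells (i,j,r):

[(2, 11, 1), (3, 8, 1), (4, 1, 0), (4, 4, 1), (6, 4, 2), (6, 7, 3), (7, 3, 2), (10, 7, 6)]


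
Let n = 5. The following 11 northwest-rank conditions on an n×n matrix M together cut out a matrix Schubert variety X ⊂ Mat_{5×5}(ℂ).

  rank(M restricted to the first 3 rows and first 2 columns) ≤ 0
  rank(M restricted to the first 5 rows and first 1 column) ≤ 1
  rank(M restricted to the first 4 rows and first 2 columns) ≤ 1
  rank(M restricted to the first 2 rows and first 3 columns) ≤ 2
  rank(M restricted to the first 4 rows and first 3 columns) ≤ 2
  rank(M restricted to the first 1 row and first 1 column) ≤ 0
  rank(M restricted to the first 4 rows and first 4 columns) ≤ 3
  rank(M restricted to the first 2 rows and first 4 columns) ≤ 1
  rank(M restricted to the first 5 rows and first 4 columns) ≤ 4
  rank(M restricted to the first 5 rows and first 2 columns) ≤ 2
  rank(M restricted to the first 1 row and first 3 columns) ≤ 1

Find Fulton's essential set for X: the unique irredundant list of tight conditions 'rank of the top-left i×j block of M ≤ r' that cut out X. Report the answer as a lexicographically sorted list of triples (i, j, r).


Recovering R(i,j) via the rank-extension bound from the 11 conditions:

  R[1]: 0 0 1 1 1
  R[2]: 0 0 1 1 2
  R[3]: 0 0 1 2 3
  R[4]: 1 1 2 3 4
  R[5]: 1 2 3 4 5

the unique w with this rank table is (3, 5, 4, 1, 2).

Fulton essential set (2 of the 7 Rothe cells):

[(2, 4, 1), (3, 2, 0)]


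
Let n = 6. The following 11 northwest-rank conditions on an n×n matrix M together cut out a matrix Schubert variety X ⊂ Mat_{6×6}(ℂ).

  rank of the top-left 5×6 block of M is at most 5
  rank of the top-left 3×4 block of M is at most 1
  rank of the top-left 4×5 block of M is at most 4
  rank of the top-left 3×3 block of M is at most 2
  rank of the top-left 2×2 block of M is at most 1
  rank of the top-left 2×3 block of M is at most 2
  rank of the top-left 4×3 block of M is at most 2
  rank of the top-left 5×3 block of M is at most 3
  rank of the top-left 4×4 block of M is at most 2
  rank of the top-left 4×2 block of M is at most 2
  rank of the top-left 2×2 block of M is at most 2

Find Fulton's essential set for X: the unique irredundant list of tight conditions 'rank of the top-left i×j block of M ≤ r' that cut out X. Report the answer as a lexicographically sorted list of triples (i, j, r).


Computing R[i][j] = min implied NW-rank bound (n=6, 11 conditions):

  R[1]: 1, 1, 1, 1, 1, 1
  R[2]: 1, 1, 1, 1, 2, 2
  R[3]: 1, 1, 1, 1, 2, 3
  R[4]: 1, 2, 2, 2, 3, 4
  R[5]: 1, 2, 3, 3, 4, 5
  R[6]: 1, 2, 3, 4, 5, 6

reading off 1-entries of Δ²R: w = (1, 5, 6, 2, 3, 4).

Fulton essential set (1 of the 6 Rothe cells):

[(3, 4, 1)]


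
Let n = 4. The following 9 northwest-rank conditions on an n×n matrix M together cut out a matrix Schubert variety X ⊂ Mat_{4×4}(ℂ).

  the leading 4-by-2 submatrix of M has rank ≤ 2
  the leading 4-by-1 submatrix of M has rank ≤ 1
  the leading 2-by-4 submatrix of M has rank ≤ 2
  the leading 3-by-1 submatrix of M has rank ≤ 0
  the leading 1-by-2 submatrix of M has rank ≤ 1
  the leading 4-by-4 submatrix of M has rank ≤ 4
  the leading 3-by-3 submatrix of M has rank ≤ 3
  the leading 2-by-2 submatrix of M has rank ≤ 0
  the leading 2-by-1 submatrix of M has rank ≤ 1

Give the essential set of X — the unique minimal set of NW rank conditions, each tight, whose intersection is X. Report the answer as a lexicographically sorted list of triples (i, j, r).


Computing R[i][j] = min implied NW-rank bound (n=4, 9 conditions):

  row 1: 0 | 0 | 1 | 1
  row 2: 0 | 0 | 1 | 2
  row 3: 0 | 1 | 2 | 3
  row 4: 1 | 2 | 3 | 4

giving w = (3, 4, 2, 1) via Δ²R.

D(w) has 5 cells with 2 SE-corners; essential set:

[(2, 2, 0), (3, 1, 0)]


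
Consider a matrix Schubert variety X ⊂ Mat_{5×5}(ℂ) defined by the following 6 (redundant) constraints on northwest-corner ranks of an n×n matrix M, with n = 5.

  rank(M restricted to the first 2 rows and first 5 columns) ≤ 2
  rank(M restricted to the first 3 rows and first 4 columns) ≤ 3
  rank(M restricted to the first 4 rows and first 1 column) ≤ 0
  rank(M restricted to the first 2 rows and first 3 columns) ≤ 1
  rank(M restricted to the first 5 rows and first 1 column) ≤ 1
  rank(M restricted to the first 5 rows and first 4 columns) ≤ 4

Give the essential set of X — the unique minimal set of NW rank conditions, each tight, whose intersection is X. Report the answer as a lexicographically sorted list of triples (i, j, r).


The tightest implied rank at each (i,j), from the 6 conditions:

  0 | 1 | 1 | 1 | 1
  0 | 1 | 1 | 2 | 2
  0 | 1 | 2 | 3 | 3
  0 | 1 | 2 | 3 | 4
  1 | 2 | 3 | 4 | 5

reading off 1-entries of Δ²R: w = (2, 4, 3, 5, 1).

ℓ(w)=5; the 2 essential cells (i,j,r):

[(2, 3, 1), (4, 1, 0)]


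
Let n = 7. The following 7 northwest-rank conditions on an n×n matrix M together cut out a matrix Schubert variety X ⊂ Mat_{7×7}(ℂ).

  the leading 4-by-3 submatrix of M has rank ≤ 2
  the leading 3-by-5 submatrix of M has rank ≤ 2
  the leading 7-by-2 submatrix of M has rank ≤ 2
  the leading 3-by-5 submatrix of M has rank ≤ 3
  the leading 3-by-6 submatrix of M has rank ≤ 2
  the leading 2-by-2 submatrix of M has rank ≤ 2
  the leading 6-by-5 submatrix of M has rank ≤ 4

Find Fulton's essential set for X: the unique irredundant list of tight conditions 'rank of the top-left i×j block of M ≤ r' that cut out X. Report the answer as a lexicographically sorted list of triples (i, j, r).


Rank table r_w(7×7) implied by the 7 constraints:

  row 1: 1 | 1 | 1 | 1 | 1 | 1 | 1
  row 2: 1 | 2 | 2 | 2 | 2 | 2 | 2
  row 3: 1 | 2 | 2 | 2 | 2 | 2 | 3
  row 4: 1 | 2 | 2 | 3 | 3 | 3 | 4
  row 5: 1 | 2 | 3 | 4 | 4 | 4 | 5
  row 6: 1 | 2 | 3 | 4 | 4 | 5 | 6
  row 7: 1 | 2 | 3 | 4 | 5 | 6 | 7

second differences of R give the permutation w = (1, 2, 7, 4, 3, 6, 5).

Rothe diagram D(w) (6 cells), 3 SE-corners (essential conditions):

[(3, 6, 2), (4, 3, 2), (6, 5, 4)]


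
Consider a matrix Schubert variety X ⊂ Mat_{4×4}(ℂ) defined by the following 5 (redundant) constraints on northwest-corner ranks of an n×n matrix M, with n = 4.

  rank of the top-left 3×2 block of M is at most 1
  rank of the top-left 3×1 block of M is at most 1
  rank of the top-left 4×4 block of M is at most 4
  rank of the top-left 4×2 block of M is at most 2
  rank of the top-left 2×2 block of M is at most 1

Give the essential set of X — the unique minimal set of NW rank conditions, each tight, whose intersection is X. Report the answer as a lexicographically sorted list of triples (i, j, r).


Rank table r_w(4×4) implied by the 5 constraints:

  1 | 1 | 1 | 1
  1 | 1 | 2 | 2
  1 | 1 | 2 | 3
  1 | 2 | 3 | 4

hence w(1..4) = (1, 3, 4, 2).

|D(w)|=2, |Ess(w)|=1:

[(3, 2, 1)]


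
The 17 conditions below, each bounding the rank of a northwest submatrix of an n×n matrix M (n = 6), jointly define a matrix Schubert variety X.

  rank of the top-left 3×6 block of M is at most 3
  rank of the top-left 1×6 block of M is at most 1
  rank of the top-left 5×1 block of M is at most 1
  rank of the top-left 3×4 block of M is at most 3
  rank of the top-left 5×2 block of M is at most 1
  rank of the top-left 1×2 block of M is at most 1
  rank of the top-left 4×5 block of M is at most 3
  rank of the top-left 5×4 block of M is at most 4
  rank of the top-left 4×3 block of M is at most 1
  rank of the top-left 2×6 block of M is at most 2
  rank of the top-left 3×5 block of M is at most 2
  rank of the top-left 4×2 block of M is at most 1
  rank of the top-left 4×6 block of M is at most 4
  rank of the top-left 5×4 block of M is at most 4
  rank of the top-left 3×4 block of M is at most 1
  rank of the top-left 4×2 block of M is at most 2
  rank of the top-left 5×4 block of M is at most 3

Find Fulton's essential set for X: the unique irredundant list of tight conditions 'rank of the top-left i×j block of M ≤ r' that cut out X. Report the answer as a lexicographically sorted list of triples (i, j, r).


Propagating the 17 rank bounds to every northwest block:

  R[1]: 1, 1, 1, 1, 1, 1
  R[2]: 1, 1, 1, 1, 2, 2
  R[3]: 1, 1, 1, 1, 2, 3
  R[4]: 1, 1, 1, 2, 3, 4
  R[5]: 1, 1, 2, 3, 4, 5
  R[6]: 1, 2, 3, 4, 5, 6

second differences of R give the permutation w = (1, 5, 6, 4, 3, 2).

ℓ(w)=9; the 3 essential cells (i,j,r):

[(3, 4, 1), (4, 3, 1), (5, 2, 1)]


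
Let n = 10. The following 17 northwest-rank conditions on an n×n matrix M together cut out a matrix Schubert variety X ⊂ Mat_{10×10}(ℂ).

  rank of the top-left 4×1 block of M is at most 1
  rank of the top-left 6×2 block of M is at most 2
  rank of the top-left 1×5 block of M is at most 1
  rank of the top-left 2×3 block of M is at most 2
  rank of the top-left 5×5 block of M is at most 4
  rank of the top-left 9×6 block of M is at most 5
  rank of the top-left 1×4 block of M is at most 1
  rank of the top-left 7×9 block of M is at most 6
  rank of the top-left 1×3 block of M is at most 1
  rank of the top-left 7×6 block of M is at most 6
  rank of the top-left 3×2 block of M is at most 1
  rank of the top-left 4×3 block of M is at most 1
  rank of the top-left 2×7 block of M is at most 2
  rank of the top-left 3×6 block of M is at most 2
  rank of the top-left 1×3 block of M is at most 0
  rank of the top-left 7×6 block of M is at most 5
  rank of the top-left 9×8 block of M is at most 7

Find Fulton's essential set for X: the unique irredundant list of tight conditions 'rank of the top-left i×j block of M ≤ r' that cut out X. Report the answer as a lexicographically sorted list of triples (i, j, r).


Recovering R(i,j) via the rank-extension bound from the 17 conditions:

  0 | 0 | 0 | 1 | 1 | 1 | 1 | 1 | 1 | 1
  1 | 1 | 1 | 2 | 2 | 2 | 2 | 2 | 2 | 2
  1 | 1 | 1 | 2 | 2 | 2 | 3 | 3 | 3 | 3
  1 | 1 | 1 | 2 | 3 | 3 | 4 | 4 | 4 | 4
  1 | 2 | 2 | 3 | 4 | 4 | 5 | 5 | 5 | 5
  1 | 2 | 3 | 4 | 5 | 5 | 6 | 6 | 6 | 6
  1 | 2 | 3 | 4 | 5 | 5 | 6 | 6 | 6 | 7
  1 | 2 | 3 | 4 | 5 | 5 | 6 | 7 | 7 | 8
  1 | 2 | 3 | 4 | 5 | 5 | 6 | 7 | 8 | 9
  1 | 2 | 3 | 4 | 5 | 6 | 7 | 8 | 9 | 10

giving w = (4, 1, 7, 5, 2, 3, 10, 8, 9, 6) via Δ²R.

Fulton essential set (5 of the 14 Rothe cells):

[(1, 3, 0), (3, 6, 2), (4, 3, 1), (7, 9, 6), (9, 6, 5)]


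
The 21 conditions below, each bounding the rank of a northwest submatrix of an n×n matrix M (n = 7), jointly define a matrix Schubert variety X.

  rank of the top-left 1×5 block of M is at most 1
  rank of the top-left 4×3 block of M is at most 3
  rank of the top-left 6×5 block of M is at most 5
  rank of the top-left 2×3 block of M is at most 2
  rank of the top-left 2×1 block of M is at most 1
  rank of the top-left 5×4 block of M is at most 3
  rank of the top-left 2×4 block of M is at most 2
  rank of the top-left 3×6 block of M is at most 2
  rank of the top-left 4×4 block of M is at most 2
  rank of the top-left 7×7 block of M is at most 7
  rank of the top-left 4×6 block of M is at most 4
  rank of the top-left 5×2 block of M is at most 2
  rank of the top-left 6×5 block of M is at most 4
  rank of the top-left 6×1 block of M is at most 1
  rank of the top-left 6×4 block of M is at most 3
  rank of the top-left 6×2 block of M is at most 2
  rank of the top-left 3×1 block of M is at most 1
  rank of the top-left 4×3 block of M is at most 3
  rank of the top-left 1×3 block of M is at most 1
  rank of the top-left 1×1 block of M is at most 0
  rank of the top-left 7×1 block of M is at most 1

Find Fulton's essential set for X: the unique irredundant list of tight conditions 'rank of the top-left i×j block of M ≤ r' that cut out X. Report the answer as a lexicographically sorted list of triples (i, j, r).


The tightest implied rank at each (i,j), from the 21 conditions:

  R[1]: 0, 1, 1, 1, 1, 1, 1
  R[2]: 1, 2, 2, 2, 2, 2, 2
  R[3]: 1, 2, 2, 2, 2, 2, 3
  R[4]: 1, 2, 2, 2, 3, 3, 4
  R[5]: 1, 2, 3, 3, 4, 4, 5
  R[6]: 1, 2, 3, 3, 4, 5, 6
  R[7]: 1, 2, 3, 4, 5, 6, 7

giving w = (2, 1, 7, 5, 3, 6, 4) via Δ²R.

D(w) has 8 cells with 4 SE-corners; essential set:

[(1, 1, 0), (3, 6, 2), (4, 4, 2), (6, 4, 3)]


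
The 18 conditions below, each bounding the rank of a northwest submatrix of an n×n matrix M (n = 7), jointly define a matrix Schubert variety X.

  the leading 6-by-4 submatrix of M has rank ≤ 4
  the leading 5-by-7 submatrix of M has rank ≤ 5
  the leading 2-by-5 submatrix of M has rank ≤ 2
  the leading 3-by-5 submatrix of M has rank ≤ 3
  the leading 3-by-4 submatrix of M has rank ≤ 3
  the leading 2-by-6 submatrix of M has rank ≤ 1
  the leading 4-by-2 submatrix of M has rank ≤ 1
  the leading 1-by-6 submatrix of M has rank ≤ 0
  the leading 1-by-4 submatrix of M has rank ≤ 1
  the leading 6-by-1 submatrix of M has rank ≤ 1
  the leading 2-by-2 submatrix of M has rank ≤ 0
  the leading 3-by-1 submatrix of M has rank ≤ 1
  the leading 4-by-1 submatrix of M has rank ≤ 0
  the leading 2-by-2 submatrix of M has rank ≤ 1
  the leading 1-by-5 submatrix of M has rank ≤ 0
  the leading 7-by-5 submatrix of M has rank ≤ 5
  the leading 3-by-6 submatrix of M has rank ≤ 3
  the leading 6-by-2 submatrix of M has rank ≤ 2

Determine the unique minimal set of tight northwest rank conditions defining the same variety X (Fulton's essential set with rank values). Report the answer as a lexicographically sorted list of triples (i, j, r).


Rank table r_w(7×7) implied by the 18 constraints:

  0  0  0  0  0  0  1
  0  0  1  1  1  1  2
  0  1  2  2  2  2  3
  0  1  2  3  3  3  4
  1  2  3  4  4  4  5
  1  2  3  4  5  5  6
  1  2  3  4  5  6  7

second differences of R give the permutation w = (7, 3, 2, 4, 1, 5, 6).

Rothe diagram D(w) (10 cells), 3 SE-corners (essential conditions):

[(1, 6, 0), (2, 2, 0), (4, 1, 0)]


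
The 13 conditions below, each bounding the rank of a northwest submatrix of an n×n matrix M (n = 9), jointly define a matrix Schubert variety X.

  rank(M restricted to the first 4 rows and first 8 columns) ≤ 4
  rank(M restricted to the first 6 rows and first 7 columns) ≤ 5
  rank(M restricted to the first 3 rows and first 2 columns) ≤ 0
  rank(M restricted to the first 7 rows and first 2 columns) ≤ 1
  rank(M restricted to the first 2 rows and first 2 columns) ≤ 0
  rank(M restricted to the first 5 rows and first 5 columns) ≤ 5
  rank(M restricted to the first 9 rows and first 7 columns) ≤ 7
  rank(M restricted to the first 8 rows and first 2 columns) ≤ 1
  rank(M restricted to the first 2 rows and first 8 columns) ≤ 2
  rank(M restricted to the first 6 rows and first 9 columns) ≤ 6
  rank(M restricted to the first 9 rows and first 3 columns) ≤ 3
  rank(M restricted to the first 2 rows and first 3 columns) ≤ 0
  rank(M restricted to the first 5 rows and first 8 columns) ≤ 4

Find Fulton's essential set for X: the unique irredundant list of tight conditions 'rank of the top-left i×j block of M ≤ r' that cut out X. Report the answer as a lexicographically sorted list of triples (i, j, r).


The tightest implied rank at each (i,j), from the 13 conditions:

  R[1]: 0 | 0 | 0 | 1 | 1 | 1 | 1 | 1 | 1
  R[2]: 0 | 0 | 0 | 1 | 2 | 2 | 2 | 2 | 2
  R[3]: 0 | 0 | 1 | 2 | 3 | 3 | 3 | 3 | 3
  R[4]: 1 | 1 | 2 | 3 | 4 | 4 | 4 | 4 | 4
  R[5]: 1 | 1 | 2 | 3 | 4 | 4 | 4 | 4 | 5
  R[6]: 1 | 1 | 2 | 3 | 4 | 5 | 5 | 5 | 6
  R[7]: 1 | 1 | 2 | 3 | 4 | 5 | 6 | 6 | 7
  R[8]: 1 | 1 | 2 | 3 | 4 | 5 | 6 | 7 | 8
  R[9]: 1 | 2 | 3 | 4 | 5 | 6 | 7 | 8 | 9

so w = (4, 5, 3, 1, 9, 6, 7, 8, 2).

ℓ(w)=15; the 4 essential cells (i,j,r):

[(2, 3, 0), (3, 2, 0), (5, 8, 4), (8, 2, 1)]


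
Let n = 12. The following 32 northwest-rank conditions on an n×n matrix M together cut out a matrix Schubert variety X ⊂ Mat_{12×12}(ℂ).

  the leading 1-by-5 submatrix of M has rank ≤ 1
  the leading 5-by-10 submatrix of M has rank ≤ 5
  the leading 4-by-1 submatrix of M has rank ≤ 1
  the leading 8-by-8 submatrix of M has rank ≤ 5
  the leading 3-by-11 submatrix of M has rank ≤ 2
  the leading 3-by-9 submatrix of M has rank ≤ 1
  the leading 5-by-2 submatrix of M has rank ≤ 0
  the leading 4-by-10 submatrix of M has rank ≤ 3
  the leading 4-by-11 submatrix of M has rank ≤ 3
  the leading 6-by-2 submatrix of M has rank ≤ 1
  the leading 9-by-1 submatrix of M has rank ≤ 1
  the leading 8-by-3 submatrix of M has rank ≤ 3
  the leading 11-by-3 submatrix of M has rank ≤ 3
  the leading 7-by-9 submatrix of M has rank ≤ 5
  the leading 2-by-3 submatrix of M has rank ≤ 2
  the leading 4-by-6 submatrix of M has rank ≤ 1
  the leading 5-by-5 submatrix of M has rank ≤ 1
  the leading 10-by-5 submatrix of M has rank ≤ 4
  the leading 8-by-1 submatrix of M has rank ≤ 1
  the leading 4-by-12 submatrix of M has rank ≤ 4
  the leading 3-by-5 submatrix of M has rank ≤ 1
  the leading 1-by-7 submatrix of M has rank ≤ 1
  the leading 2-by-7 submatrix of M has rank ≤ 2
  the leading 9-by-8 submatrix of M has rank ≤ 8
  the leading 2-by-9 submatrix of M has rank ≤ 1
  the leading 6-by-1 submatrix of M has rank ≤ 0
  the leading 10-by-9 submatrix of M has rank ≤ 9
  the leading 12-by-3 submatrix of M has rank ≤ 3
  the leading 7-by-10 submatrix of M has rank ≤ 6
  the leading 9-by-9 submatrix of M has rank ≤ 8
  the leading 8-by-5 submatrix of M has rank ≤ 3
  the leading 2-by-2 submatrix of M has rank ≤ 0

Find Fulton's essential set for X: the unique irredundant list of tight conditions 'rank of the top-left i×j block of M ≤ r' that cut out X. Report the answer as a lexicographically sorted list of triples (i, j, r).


The tightest implied rank at each (i,j), from the 32 conditions:

  row 1: 0  0  1  1  1  1  1  1  1  1  1  1
  row 2: 0  0  1  1  1  1  1  1  1  2  2  2
  row 3: 0  0  1  1  1  1  1  1  1  2  2  3
  row 4: 0  0  1  1  1  1  2  2  2  3  3  4
  row 5: 0  0  1  1  1  2  3  3  3  4  4  5
  row 6: 0  1  2  2  2  3  4  4  4  5  5  6
  row 7: 1  2  3  3  3  4  5  5  5  6  6  7
  row 8: 1  2  3  3  3  4  5  5  6  7  7  8
  row 9: 1  2  3  4  4  5  6  6  7  8  8  9
  row 10: 1  2  3  4  4  5  6  7  8  9  9  10
  row 11: 1  2  3  4  5  6  7  8  9  10  10  11
  row 12: 1  2  3  4  5  6  7  8  9  10  11  12

hence w(1..12) = (3, 10, 12, 7, 6, 2, 1, 9, 4, 8, 5, 11).

9 SE-corners of the 33-cell Rothe diagram give Ess(w):

[(3, 9, 1), (3, 11, 2), (4, 6, 1), (5, 2, 0), (5, 5, 1), (6, 1, 0), (8, 5, 3), (8, 8, 5), (10, 5, 4)]


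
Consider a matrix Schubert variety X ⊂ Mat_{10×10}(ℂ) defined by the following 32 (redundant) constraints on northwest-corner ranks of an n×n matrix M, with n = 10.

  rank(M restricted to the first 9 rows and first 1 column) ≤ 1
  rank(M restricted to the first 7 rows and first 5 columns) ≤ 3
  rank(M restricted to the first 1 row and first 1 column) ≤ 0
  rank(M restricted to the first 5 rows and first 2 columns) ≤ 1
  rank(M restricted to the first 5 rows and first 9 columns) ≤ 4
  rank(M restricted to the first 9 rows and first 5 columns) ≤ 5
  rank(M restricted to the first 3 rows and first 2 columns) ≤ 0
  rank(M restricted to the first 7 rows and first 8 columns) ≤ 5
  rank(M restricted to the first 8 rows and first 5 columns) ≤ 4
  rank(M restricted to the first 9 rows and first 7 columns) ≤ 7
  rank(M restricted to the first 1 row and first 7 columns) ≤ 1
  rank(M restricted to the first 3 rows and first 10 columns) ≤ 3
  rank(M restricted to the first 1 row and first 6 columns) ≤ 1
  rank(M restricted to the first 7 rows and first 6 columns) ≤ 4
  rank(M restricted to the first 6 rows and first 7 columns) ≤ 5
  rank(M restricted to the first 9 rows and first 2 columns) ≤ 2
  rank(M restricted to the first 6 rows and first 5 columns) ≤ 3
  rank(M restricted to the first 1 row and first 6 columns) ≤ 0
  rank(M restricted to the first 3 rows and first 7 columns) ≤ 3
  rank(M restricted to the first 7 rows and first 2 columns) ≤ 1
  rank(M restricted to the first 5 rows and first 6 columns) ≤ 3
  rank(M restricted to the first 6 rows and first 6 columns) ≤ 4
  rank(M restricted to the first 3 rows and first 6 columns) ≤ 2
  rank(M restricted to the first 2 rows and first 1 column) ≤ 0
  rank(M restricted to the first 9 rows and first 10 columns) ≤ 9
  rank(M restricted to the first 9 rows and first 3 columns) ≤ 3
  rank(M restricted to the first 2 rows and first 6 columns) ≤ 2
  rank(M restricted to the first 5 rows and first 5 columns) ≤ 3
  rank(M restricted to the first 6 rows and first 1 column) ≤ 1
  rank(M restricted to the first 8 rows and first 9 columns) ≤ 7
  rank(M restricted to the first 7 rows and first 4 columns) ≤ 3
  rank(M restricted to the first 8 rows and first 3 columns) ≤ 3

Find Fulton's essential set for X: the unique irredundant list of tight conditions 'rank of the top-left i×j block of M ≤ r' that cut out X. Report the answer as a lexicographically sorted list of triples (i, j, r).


The tightest implied rank at each (i,j), from the 32 conditions:

  row 1: 0, 0, 0, 0, 0, 0, 1, 1, 1, 1
  row 2: 0, 0, 1, 1, 1, 1, 2, 2, 2, 2
  row 3: 0, 0, 1, 2, 2, 2, 3, 3, 3, 3
  row 4: 1, 1, 2, 3, 3, 3, 4, 4, 4, 4
  row 5: 1, 1, 2, 3, 3, 3, 4, 4, 4, 5
  row 6: 1, 1, 2, 3, 3, 4, 5, 5, 5, 6
  row 7: 1, 1, 2, 3, 3, 4, 5, 5, 6, 7
  row 8: 1, 2, 3, 4, 4, 5, 6, 6, 7, 8
  row 9: 1, 2, 3, 4, 5, 6, 7, 7, 8, 9
  row 10: 1, 2, 3, 4, 5, 6, 7, 8, 9, 10

hence w(1..10) = (7, 3, 4, 1, 10, 6, 9, 2, 5, 8).

Rothe diagram D(w) (20 cells), 7 SE-corners (essential conditions):

[(1, 6, 0), (3, 2, 0), (5, 6, 3), (5, 9, 4), (7, 2, 1), (7, 5, 3), (7, 8, 5)]


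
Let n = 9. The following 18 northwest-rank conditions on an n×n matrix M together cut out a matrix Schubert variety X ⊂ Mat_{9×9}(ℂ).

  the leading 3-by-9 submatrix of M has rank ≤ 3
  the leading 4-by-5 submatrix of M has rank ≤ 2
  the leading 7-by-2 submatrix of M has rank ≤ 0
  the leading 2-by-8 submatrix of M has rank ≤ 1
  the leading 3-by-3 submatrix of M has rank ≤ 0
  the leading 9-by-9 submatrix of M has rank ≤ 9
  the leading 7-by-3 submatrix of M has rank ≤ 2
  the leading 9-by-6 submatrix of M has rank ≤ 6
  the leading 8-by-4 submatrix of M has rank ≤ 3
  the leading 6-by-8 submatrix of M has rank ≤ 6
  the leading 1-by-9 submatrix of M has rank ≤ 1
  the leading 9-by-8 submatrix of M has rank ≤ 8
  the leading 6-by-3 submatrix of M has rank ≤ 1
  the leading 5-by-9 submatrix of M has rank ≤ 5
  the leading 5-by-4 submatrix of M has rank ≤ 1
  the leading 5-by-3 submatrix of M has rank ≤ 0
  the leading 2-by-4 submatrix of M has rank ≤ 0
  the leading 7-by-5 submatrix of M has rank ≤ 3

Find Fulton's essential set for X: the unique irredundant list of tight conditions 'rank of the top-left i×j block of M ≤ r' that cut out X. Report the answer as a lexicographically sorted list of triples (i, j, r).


Reconstructing r_w from the 18 given conditions:

  0 | 0 | 0 | 0 | 1 | 1 | 1 | 1 | 1
  0 | 0 | 0 | 0 | 1 | 1 | 1 | 1 | 2
  0 | 0 | 0 | 1 | 2 | 2 | 2 | 2 | 3
  0 | 0 | 0 | 1 | 2 | 3 | 3 | 3 | 4
  0 | 0 | 0 | 1 | 2 | 3 | 4 | 4 | 5
  0 | 0 | 1 | 2 | 3 | 4 | 5 | 5 | 6
  0 | 0 | 1 | 2 | 3 | 4 | 5 | 6 | 7
  1 | 1 | 2 | 3 | 4 | 5 | 6 | 7 | 8
  1 | 2 | 3 | 4 | 5 | 6 | 7 | 8 | 9

hence w(1..9) = (5, 9, 4, 6, 7, 3, 8, 1, 2).

|D(w)|=24, |Ess(w)|=4:

[(2, 4, 0), (2, 8, 1), (5, 3, 0), (7, 2, 0)]


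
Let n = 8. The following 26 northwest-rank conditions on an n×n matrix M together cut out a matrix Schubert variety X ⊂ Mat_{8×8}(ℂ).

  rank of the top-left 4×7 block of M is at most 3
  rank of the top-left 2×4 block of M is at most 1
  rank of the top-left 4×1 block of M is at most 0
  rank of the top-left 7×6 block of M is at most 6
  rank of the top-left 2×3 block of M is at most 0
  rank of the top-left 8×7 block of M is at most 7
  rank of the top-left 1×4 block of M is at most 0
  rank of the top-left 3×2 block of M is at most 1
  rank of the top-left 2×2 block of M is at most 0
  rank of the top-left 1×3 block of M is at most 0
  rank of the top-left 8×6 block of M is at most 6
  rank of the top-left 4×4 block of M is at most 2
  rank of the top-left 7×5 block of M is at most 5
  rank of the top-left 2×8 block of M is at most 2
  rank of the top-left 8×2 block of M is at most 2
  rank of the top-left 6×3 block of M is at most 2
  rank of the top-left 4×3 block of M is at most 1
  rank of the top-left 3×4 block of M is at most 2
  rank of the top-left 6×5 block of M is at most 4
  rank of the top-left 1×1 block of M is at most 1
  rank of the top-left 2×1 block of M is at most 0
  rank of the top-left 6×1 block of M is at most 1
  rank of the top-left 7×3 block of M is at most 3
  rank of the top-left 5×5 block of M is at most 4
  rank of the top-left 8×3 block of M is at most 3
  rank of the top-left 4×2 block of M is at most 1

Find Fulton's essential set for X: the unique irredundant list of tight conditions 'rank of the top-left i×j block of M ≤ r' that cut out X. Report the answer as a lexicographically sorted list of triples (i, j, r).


Recovering R(i,j) via the rank-extension bound from the 26 conditions:

  i=1: 0 | 0 | 0 | 0 | 1 | 1 | 1 | 1
  i=2: 0 | 0 | 0 | 1 | 2 | 2 | 2 | 2
  i=3: 0 | 1 | 1 | 2 | 3 | 3 | 3 | 3
  i=4: 0 | 1 | 1 | 2 | 3 | 3 | 3 | 4
  i=5: 1 | 2 | 2 | 3 | 4 | 4 | 4 | 5
  i=6: 1 | 2 | 2 | 3 | 4 | 5 | 5 | 6
  i=7: 1 | 2 | 3 | 4 | 5 | 6 | 6 | 7
  i=8: 1 | 2 | 3 | 4 | 5 | 6 | 7 | 8

the unique w with this rank table is (5, 4, 2, 8, 1, 6, 3, 7).

6 SE-corners of the 13-cell Rothe diagram give Ess(w):

[(1, 4, 0), (2, 3, 0), (4, 1, 0), (4, 3, 1), (4, 7, 3), (6, 3, 2)]


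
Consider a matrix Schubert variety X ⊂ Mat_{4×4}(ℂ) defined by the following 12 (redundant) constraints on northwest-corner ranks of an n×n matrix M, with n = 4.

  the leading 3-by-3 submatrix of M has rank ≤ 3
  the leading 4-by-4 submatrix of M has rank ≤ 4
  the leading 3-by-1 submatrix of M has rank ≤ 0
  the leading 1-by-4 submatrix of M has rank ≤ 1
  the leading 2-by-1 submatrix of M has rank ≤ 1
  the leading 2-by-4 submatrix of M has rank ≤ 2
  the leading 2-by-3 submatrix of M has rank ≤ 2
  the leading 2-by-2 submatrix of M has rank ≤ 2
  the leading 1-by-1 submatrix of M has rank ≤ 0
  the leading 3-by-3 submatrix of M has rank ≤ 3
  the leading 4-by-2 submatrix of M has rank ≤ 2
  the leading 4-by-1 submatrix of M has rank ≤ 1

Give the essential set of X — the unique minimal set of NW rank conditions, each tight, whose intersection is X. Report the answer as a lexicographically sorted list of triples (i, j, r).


Rank table r_w(4×4) implied by the 12 constraints:

  row 1: 0 | 1 | 1 | 1
  row 2: 0 | 1 | 2 | 2
  row 3: 0 | 1 | 2 | 3
  row 4: 1 | 2 | 3 | 4

hence w(1..4) = (2, 3, 4, 1).

Rothe diagram D(w) (3 cells), 1 SE-corner (essential condition):

[(3, 1, 0)]
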